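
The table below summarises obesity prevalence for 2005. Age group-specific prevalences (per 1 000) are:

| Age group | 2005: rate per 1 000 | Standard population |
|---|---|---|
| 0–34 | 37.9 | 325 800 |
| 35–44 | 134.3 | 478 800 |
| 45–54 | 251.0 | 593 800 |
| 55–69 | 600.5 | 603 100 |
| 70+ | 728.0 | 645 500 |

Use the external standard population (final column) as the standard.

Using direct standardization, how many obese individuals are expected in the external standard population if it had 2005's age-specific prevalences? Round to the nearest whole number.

Expected obese individuals = Σ (standard pop × age-specific rate ÷ 1 000)
= 325 800×37.9/1 000 + 478 800×134.3/1 000 + 593 800×251.0/1 000 + 603 100×600.5/1 000 + 645 500×728.0/1 000
= 12347.82 + 64302.84 + 149043.80 + 362161.55 + 469924.00 = 1057780.01.

1057780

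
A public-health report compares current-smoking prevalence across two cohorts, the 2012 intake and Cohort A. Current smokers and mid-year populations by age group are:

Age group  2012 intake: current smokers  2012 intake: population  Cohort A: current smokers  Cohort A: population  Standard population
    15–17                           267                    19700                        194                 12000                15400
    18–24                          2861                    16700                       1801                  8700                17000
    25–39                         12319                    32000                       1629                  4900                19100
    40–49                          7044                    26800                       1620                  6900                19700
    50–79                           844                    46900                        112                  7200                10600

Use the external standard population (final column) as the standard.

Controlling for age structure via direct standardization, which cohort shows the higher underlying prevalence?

2012 intake

Age-specific rates per 1000 for the 2012 intake: 13.553, 171.317, 384.969, 262.836, 17.996.
For Cohort A: 16.167, 207.011, 332.449, 234.783, 15.556.
Standard total = 81800; weights = 0.1883, 0.2078, 0.2335, 0.2408, 0.1296.
The 2012 intake: 0.1883×13.553 + 0.2078×171.317 + 0.2335×384.969 + 0.2408×262.836 + 0.1296×17.996 = 193.6753 per 1000.
Cohort A: 0.1883×16.167 + 0.2078×207.011 + 0.2335×332.449 + 0.2408×234.783 + 0.1296×15.556 = 182.2499 per 1000.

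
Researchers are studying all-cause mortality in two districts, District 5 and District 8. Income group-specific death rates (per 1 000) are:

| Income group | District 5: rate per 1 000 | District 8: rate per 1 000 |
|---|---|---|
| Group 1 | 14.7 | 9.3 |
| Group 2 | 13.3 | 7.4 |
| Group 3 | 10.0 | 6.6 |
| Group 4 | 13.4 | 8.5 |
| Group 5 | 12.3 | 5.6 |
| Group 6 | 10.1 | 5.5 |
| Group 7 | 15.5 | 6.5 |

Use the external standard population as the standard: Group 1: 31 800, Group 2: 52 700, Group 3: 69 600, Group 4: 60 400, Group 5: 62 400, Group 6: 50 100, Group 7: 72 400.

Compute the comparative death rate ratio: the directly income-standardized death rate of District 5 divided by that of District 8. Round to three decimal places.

Standard total = 399 400; weights = 0.0796, 0.1319, 0.1743, 0.1512, 0.1562, 0.1254, 0.1813.
District 5: 0.0796×14.7 + 0.1319×13.3 + 0.1743×10.0 + 0.1512×13.4 + 0.1562×12.3 + 0.1254×10.1 + 0.1813×15.5 = 12.6927 per 1 000.
District 8: 0.0796×9.3 + 0.1319×7.4 + 0.1743×6.6 + 0.1512×8.5 + 0.1562×5.6 + 0.1254×5.5 + 0.1813×6.5 = 6.8955 per 1 000.
Ratio = 12.6927 ÷ 6.8955 = 1.84072.

1.841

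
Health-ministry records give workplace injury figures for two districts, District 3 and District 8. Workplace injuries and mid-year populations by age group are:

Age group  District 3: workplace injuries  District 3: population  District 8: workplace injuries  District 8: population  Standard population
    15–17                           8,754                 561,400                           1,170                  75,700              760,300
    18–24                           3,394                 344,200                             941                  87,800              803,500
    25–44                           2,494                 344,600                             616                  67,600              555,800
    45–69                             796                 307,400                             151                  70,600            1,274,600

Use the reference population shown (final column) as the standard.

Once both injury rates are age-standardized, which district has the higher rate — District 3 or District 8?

Age-specific rates per 10,000 for District 3: 155.93, 98.61, 72.37, 25.89.
For District 8: 154.56, 107.18, 91.12, 21.39.
Standard total = 3,394,200; weights = 0.2240, 0.2367, 0.1637, 0.3755.
District 3: 0.2240×155.93 + 0.2367×98.61 + 0.1637×72.37 + 0.3755×25.89 = 79.8465 per 10,000.
District 8: 0.2240×154.56 + 0.2367×107.18 + 0.1637×91.12 + 0.3755×21.39 = 82.9455 per 10,000.
The crude rates (99.11 vs 95.39) would put District 3 higher, but that reflects its age composition; once standardized to a common age structure, District 8 has the higher underlying rate.

District 8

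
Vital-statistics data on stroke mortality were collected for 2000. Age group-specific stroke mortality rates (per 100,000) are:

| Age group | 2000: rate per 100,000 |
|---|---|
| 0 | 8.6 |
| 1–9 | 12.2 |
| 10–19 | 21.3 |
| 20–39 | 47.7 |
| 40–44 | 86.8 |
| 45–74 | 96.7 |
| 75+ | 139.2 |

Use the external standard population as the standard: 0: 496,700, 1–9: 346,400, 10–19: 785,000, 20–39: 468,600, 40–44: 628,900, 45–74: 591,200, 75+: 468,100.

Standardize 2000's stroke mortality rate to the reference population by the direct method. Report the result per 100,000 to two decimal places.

59.31

Standard total = 3,784,900; weights = 0.1312, 0.0915, 0.2074, 0.1238, 0.1662, 0.1562, 0.1237.
Standardized rate: 0.1312×8.6 + 0.0915×12.2 + 0.2074×21.3 + 0.1238×47.7 + 0.1662×86.8 + 0.1562×96.7 + 0.1237×139.2 = 59.3113 per 100,000.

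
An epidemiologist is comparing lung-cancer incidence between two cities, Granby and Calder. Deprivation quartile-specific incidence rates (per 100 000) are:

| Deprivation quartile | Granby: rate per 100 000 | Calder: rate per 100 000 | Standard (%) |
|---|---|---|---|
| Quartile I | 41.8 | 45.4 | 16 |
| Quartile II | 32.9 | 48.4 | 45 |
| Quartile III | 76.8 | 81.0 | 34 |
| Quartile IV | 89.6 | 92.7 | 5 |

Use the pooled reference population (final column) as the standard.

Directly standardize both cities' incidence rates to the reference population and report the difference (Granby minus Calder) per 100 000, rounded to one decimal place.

-9.1

Standard weights: 0.16, 0.45, 0.34, 0.05.
Granby: 0.1600×41.8 + 0.4500×32.9 + 0.3400×76.8 + 0.0500×89.6 = 52.0850 per 100 000.
Calder: 0.1600×45.4 + 0.4500×48.4 + 0.3400×81.0 + 0.0500×92.7 = 61.2190 per 100 000.
Difference = 52.0850 − 61.2190 = -9.1340.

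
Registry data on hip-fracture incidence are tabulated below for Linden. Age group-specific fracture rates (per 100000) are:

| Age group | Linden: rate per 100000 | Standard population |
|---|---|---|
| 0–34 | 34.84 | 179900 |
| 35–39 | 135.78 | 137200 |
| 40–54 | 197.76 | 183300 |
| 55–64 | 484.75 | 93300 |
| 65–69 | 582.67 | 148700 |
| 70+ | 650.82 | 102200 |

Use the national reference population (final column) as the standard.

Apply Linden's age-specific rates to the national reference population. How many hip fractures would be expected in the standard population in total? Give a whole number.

2595

Expected hip fractures = Σ (standard pop × age-specific rate ÷ 100000)
= 179900×34.84/100000 + 137200×135.78/100000 + 183300×197.76/100000 + 93300×484.75/100000 + 148700×582.67/100000 + 102200×650.82/100000
= 62.68 + 186.29 + 362.49 + 452.27 + 866.43 + 665.14 = 2595.30.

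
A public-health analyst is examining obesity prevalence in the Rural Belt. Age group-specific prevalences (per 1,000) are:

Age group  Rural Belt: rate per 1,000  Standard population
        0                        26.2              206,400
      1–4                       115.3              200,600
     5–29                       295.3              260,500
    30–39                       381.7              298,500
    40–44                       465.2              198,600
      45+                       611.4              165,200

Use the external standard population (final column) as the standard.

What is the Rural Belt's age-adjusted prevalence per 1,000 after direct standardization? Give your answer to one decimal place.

Standard total = 1,329,800; weights = 0.1552, 0.1508, 0.1959, 0.2245, 0.1493, 0.1242.
Standardized rate: 0.1552×26.2 + 0.1508×115.3 + 0.1959×295.3 + 0.2245×381.7 + 0.1493×465.2 + 0.1242×611.4 = 310.4166 per 1,000.

310.4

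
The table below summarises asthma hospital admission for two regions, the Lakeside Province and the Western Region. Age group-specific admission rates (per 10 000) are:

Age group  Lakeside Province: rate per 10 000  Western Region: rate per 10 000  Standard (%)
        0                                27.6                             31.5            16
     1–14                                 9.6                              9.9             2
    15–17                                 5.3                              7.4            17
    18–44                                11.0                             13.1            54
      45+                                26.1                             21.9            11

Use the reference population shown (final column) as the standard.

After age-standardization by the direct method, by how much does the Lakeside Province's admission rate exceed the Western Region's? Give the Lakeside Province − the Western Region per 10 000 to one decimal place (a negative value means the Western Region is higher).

-1.7

Standard weights: 0.16, 0.02, 0.17, 0.54, 0.11.
The Lakeside Province: 0.1600×27.6 + 0.0200×9.6 + 0.1700×5.3 + 0.5400×11.0 + 0.1100×26.1 = 14.3200 per 10 000.
The Western Region: 0.1600×31.5 + 0.0200×9.9 + 0.1700×7.4 + 0.5400×13.1 + 0.1100×21.9 = 15.9790 per 10 000.
Difference = 14.3200 − 15.9790 = -1.6590.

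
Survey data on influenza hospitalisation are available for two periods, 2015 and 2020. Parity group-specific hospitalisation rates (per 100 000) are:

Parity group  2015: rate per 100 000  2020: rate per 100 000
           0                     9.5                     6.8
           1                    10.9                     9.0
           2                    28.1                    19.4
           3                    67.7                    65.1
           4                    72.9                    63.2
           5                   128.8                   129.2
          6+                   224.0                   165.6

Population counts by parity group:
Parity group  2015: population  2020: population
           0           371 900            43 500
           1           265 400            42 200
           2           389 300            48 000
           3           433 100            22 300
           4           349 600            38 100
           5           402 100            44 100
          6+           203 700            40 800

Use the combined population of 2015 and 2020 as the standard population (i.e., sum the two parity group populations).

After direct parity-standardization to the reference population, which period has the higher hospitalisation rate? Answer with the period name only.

Combined standard total = 2 694 100; weights = 0.1542, 0.1142, 0.1623, 0.1690, 0.1439, 0.1656, 0.0908.
2015: 0.1542×9.5 + 0.1142×10.9 + 0.1623×28.1 + 0.1690×67.7 + 0.1439×72.9 + 0.1656×128.8 + 0.0908×224.0 = 70.8659 per 100 000.
2020: 0.1542×6.8 + 0.1142×9.0 + 0.1623×19.4 + 0.1690×65.1 + 0.1439×63.2 + 0.1656×129.2 + 0.0908×165.6 = 61.7513 per 100 000.

2015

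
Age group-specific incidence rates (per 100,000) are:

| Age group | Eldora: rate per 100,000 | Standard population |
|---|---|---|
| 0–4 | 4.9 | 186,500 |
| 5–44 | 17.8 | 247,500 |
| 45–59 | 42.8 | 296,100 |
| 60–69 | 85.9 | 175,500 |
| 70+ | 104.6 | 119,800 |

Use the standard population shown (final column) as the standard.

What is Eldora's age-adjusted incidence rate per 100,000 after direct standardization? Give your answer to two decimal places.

44.47

Standard total = 1,025,400; weights = 0.1819, 0.2414, 0.2888, 0.1712, 0.1168.
Standardized rate: 0.1819×4.9 + 0.2414×17.8 + 0.2888×42.8 + 0.1712×85.9 + 0.1168×104.6 = 44.4694 per 100,000.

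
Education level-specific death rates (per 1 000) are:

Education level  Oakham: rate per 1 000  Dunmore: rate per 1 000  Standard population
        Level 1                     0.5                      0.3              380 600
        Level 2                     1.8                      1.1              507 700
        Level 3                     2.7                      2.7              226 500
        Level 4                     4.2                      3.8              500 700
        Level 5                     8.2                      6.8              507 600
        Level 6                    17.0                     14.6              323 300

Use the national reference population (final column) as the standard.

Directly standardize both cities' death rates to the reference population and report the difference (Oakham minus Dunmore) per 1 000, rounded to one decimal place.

0.9

Standard total = 2 446 400; weights = 0.1556, 0.2075, 0.0926, 0.2047, 0.2075, 0.1322.
Oakham: 0.1556×0.5 + 0.2075×1.8 + 0.0926×2.7 + 0.2047×4.2 + 0.2075×8.2 + 0.1322×17.0 = 5.5089 per 1 000.
Dunmore: 0.1556×0.3 + 0.2075×1.1 + 0.0926×2.7 + 0.2047×3.8 + 0.2075×6.8 + 0.1322×14.6 = 4.6430 per 1 000.
Difference = 5.5089 − 4.6430 = 0.8659.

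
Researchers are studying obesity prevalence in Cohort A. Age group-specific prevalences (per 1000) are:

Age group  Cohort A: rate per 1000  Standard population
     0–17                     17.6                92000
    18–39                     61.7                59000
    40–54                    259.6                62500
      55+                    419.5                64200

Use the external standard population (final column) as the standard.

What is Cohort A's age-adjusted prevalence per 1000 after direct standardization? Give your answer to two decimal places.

Standard total = 277700; weights = 0.3313, 0.2125, 0.2251, 0.2312.
Standardized rate: 0.3313×17.6 + 0.2125×61.7 + 0.2251×259.6 + 0.2312×419.5 = 174.3479 per 1000.

174.35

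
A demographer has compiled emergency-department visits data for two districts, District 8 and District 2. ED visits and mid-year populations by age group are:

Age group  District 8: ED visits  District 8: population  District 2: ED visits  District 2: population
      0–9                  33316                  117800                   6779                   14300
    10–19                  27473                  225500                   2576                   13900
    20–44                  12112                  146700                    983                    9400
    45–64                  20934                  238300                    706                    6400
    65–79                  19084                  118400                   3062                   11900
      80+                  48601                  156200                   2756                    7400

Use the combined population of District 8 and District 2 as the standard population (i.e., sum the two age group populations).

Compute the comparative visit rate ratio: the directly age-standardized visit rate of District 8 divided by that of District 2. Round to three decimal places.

0.706

Age-specific rates per 1000 for District 8: 282.818, 121.831, 82.563, 87.847, 161.182, 311.146.
For District 2: 474.056, 185.324, 104.574, 110.312, 257.311, 372.432.
Combined standard total = 1066200; weights = 0.1239, 0.2245, 0.1464, 0.2295, 0.1222, 0.1534.
District 8: 0.1239×282.818 + 0.2245×121.831 + 0.1464×82.563 + 0.2295×87.847 + 0.1222×161.182 + 0.1534×311.146 = 162.0865 per 1000.
District 2: 0.1239×474.056 + 0.2245×185.324 + 0.1464×104.574 + 0.2295×110.312 + 0.1222×257.311 + 0.1534×372.432 = 229.5671 per 1000.
Ratio = 162.0865 ÷ 229.5671 = 0.70605.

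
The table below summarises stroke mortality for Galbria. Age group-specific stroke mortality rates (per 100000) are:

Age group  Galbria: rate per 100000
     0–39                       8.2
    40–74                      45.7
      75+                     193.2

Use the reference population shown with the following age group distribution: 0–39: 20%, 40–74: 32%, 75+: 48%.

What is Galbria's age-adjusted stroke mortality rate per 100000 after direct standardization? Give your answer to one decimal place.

Standard weights: 0.20, 0.32, 0.48.
Standardized rate: 0.2000×8.2 + 0.3200×45.7 + 0.4800×193.2 = 109.0000 per 100000.

109.0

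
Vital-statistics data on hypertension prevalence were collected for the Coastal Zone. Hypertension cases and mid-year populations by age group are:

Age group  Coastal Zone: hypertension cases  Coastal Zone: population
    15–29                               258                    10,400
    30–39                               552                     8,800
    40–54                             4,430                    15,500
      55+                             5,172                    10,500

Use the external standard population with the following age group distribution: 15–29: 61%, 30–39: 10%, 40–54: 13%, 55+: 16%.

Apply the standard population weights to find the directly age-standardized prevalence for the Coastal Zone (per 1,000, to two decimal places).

Age-specific rates per 1,000 for the Coastal Zone: 24.808, 62.727, 285.806, 492.571.
Standard weights: 0.61, 0.10, 0.13, 0.16.
Standardized rate: 0.6100×24.808 + 0.1000×62.727 + 0.1300×285.806 + 0.1600×492.571 = 137.3717 per 1,000.

137.37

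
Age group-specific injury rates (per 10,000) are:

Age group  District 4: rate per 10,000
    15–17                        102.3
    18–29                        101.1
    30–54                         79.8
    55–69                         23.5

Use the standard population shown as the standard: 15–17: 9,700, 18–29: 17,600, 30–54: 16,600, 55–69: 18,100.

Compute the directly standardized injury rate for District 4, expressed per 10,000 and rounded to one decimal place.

72.9

Standard total = 62,000; weights = 0.1565, 0.2839, 0.2677, 0.2919.
Standardized rate: 0.1565×102.3 + 0.2839×101.1 + 0.2677×79.8 + 0.2919×23.5 = 72.9306 per 10,000.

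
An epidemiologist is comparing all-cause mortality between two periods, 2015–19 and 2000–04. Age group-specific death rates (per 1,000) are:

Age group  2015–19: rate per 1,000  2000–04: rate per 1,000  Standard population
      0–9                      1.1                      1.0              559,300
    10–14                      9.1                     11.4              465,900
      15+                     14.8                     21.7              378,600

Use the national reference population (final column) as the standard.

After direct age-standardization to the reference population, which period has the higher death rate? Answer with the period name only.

2000–04

Standard total = 1,403,800; weights = 0.3984, 0.3319, 0.2697.
2015–19: 0.3984×1.1 + 0.3319×9.1 + 0.2697×14.8 = 7.4499 per 1,000.
2000–04: 0.3984×1.0 + 0.3319×11.4 + 0.2697×21.7 = 10.0343 per 1,000.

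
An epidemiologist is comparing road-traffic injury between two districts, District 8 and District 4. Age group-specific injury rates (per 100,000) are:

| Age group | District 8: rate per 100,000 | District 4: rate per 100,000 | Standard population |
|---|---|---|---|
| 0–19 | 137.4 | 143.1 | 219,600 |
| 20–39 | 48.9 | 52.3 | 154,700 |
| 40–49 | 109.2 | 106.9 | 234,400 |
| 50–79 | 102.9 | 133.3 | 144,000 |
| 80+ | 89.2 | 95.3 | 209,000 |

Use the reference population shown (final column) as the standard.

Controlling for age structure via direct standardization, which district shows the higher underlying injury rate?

Standard total = 961,700; weights = 0.2283, 0.1609, 0.2437, 0.1497, 0.2173.
District 8: 0.2283×137.4 + 0.1609×48.9 + 0.2437×109.2 + 0.1497×102.9 + 0.2173×89.2 = 100.6496 per 100,000.
District 4: 0.2283×143.1 + 0.1609×52.3 + 0.2437×106.9 + 0.1497×133.3 + 0.2173×95.3 = 107.8152 per 100,000.

District 4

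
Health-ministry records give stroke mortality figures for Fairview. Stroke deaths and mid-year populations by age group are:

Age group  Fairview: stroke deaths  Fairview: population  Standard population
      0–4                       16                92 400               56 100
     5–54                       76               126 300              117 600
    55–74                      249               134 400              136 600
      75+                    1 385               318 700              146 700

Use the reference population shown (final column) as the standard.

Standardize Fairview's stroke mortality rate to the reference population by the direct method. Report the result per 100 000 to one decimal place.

Age-specific rates per 100 000 for Fairview: 17.32, 60.17, 185.27, 434.58.
Standard total = 457 000; weights = 0.1228, 0.2573, 0.2989, 0.3210.
Standardized rate: 0.1228×17.32 + 0.2573×60.17 + 0.2989×185.27 + 0.3210×434.58 = 212.4904 per 100 000.

212.5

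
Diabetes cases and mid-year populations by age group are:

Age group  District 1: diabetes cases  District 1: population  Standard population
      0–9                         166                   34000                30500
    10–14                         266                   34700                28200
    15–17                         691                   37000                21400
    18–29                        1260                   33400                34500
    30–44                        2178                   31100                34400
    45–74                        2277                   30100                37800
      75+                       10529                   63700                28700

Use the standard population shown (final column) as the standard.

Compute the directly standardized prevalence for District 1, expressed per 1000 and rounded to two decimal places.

56.05

Age-specific rates per 1000 for District 1: 4.882, 7.666, 18.676, 37.725, 70.032, 75.648, 165.290.
Standard total = 215500; weights = 0.1415, 0.1309, 0.0993, 0.1601, 0.1596, 0.1754, 0.1332.
Standardized rate: 0.1415×4.882 + 0.1309×7.666 + 0.0993×18.676 + 0.1601×37.725 + 0.1596×70.032 + 0.1754×75.648 + 0.1332×165.290 = 56.0495 per 1000.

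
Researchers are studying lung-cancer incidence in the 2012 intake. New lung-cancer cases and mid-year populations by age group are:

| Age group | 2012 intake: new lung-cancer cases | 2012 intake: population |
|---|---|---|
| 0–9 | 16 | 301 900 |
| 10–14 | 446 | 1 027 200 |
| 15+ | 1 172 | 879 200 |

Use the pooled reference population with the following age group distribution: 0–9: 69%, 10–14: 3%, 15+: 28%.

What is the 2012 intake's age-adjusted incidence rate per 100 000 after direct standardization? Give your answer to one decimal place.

Age-specific rates per 100 000 for the 2012 intake: 5.30, 43.42, 133.30.
Standard weights: 0.69, 0.03, 0.28.
Standardized rate: 0.6900×5.30 + 0.0300×43.42 + 0.2800×133.30 = 42.2843 per 100 000.

42.3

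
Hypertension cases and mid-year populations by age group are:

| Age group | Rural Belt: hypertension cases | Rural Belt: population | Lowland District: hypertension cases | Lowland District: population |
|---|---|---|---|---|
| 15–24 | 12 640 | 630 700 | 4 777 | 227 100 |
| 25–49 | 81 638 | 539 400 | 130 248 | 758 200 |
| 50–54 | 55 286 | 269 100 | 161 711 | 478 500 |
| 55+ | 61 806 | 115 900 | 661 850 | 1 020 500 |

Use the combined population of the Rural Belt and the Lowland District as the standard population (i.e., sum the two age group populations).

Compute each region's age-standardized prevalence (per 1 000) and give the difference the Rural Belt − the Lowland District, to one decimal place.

-63.7

Age-specific rates per 1 000 for the Rural Belt: 20.041, 151.350, 205.448, 533.270.
For the Lowland District: 21.035, 171.786, 337.954, 648.555.
Combined standard total = 4 039 400; weights = 0.2124, 0.3212, 0.1851, 0.2813.
The Rural Belt: 0.2124×20.041 + 0.3212×151.350 + 0.1851×205.448 + 0.2813×533.270 = 240.9228 per 1 000.
The Lowland District: 0.2124×21.035 + 0.3212×171.786 + 0.1851×337.954 + 0.2813×648.555 = 304.6553 per 1 000.
Difference = 240.9228 − 304.6553 = -63.7326.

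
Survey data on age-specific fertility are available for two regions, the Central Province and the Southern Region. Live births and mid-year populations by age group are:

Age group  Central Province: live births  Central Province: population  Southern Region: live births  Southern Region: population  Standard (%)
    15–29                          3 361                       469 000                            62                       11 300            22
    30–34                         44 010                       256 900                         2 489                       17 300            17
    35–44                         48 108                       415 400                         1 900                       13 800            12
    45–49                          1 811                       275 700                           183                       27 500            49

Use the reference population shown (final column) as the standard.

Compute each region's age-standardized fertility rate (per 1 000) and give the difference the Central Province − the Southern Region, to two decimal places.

2.37

Age-specific rates per 1 000 for the Central Province: 7.166, 171.312, 115.811, 6.569.
For the Southern Region: 5.487, 143.873, 137.681, 6.655.
Standard weights: 0.22, 0.17, 0.12, 0.49.
The Central Province: 0.2200×7.166 + 0.1700×171.312 + 0.1200×115.811 + 0.4900×6.569 = 47.8156 per 1 000.
The Southern Region: 0.2200×5.487 + 0.1700×143.873 + 0.1200×137.681 + 0.4900×6.655 = 45.4479 per 1 000.
Difference = 47.8156 − 45.4479 = 2.3677.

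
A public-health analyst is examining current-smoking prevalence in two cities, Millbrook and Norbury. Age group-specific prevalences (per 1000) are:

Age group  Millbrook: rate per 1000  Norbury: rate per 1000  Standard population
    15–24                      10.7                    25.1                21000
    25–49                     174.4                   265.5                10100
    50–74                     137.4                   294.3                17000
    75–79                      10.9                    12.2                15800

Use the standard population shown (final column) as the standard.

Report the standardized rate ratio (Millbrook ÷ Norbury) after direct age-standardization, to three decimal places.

Standard total = 63900; weights = 0.3286, 0.1581, 0.2660, 0.2473.
Millbrook: 0.3286×10.7 + 0.1581×174.4 + 0.2660×137.4 + 0.2473×10.9 = 70.3311 per 1000.
Norbury: 0.3286×25.1 + 0.1581×265.5 + 0.2660×294.3 + 0.2473×12.2 = 131.5260 per 1000.
Ratio = 70.3311 ÷ 131.5260 = 0.53473.

0.535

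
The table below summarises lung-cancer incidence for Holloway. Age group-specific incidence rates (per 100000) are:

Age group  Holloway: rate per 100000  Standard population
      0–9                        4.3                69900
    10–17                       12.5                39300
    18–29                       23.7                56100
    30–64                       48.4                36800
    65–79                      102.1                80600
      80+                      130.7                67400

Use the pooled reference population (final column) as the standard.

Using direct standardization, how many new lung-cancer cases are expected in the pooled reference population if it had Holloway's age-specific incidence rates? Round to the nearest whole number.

209

Expected new lung-cancer cases = Σ (standard pop × age-specific rate ÷ 100000)
= 69900×4.3/100000 + 39300×12.5/100000 + 56100×23.7/100000 + 36800×48.4/100000 + 80600×102.1/100000 + 67400×130.7/100000
= 3.01 + 4.91 + 13.30 + 17.81 + 82.29 + 88.09 = 209.41.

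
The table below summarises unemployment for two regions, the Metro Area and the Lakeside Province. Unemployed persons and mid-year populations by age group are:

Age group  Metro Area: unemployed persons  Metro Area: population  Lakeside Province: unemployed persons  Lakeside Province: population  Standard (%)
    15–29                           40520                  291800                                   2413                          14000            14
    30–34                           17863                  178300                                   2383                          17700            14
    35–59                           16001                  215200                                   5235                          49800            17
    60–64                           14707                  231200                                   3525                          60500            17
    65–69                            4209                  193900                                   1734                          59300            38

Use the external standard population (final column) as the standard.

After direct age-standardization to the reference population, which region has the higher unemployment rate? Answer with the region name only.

Lakeside Province

Age-specific rates per 1000 for the Metro Area: 138.862, 100.185, 74.354, 63.612, 21.707.
For the Lakeside Province: 172.357, 134.633, 105.120, 58.264, 29.241.
Standard weights: 0.14, 0.14, 0.17, 0.17, 0.38.
The Metro Area: 0.1400×138.862 + 0.1400×100.185 + 0.1700×74.354 + 0.1700×63.612 + 0.3800×21.707 = 65.1695 per 1000.
The Lakeside Province: 0.1400×172.357 + 0.1400×134.633 + 0.1700×105.120 + 0.1700×58.264 + 0.3800×29.241 = 81.8657 per 1000.
The crude rates (84.02 vs 75.96) would put the Metro Area higher, but that reflects its age composition; once standardized to a common age structure, the Lakeside Province has the higher underlying rate.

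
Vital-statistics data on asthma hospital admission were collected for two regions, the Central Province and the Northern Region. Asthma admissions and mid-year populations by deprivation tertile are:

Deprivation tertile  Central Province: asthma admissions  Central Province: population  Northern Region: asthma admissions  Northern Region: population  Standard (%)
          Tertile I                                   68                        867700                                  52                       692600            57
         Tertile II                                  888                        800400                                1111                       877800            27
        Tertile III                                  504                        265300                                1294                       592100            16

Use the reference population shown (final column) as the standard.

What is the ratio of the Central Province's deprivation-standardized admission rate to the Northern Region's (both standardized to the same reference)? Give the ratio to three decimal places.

0.883

Deprivation-specific rates per 10000 for the Central Province: 0.78, 11.09, 19.00.
For the Northern Region: 0.75, 12.66, 21.85.
Standard weights: 0.57, 0.27, 0.16.
The Central Province: 0.5700×0.78 + 0.2700×11.09 + 0.1600×19.00 = 6.4818 per 10000.
The Northern Region: 0.5700×0.75 + 0.2700×12.66 + 0.1600×21.85 = 7.3420 per 10000.
Ratio = 6.4818 ÷ 7.3420 = 0.88284.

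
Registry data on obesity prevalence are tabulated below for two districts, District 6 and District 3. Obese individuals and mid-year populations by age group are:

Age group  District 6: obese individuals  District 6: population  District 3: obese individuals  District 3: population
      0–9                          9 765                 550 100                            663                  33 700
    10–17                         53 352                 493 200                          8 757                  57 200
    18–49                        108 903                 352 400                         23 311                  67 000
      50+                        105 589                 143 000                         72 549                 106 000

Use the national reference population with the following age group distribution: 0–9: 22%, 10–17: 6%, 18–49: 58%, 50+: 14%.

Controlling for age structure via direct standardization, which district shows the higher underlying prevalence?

District 3

Age-specific rates per 1 000 for District 6: 17.751, 108.175, 309.032, 738.385.
For District 3: 19.674, 153.094, 347.925, 684.425.
Standard weights: 0.22, 0.06, 0.58, 0.14.
District 6: 0.2200×17.751 + 0.0600×108.175 + 0.5800×309.032 + 0.1400×738.385 = 293.0084 per 1 000.
District 3: 0.2200×19.674 + 0.0600×153.094 + 0.5800×347.925 + 0.1400×684.425 = 311.1300 per 1 000.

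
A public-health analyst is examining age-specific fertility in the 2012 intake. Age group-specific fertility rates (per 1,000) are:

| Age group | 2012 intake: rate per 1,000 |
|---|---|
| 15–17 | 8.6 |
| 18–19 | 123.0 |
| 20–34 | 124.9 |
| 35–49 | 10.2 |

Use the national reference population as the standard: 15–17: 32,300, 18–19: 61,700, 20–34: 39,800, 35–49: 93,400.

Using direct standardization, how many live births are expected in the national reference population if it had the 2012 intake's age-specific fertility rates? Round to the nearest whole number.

Expected live births = Σ (standard pop × age-specific rate ÷ 1,000)
= 32,300×8.6/1,000 + 61,700×123.0/1,000 + 39,800×124.9/1,000 + 93,400×10.2/1,000
= 277.78 + 7589.10 + 4971.02 + 952.68 = 13790.58.

13791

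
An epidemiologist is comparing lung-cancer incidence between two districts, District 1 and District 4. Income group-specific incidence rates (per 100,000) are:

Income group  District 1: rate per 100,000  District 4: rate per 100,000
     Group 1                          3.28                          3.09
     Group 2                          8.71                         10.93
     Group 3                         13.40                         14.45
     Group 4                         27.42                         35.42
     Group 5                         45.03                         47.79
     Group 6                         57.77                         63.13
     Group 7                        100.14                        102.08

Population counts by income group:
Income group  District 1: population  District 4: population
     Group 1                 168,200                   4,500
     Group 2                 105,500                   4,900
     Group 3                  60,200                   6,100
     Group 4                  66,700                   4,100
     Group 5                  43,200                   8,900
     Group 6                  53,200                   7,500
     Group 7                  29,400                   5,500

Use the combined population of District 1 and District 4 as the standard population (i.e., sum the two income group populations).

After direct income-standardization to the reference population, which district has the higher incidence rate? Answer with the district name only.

Combined standard total = 567,900; weights = 0.3041, 0.1944, 0.1167, 0.1247, 0.0917, 0.1069, 0.0615.
District 1: 0.3041×3.28 + 0.1944×8.71 + 0.1167×13.40 + 0.1247×27.42 + 0.0917×45.03 + 0.1069×57.77 + 0.0615×100.14 = 24.1334 per 100,000.
District 4: 0.3041×3.09 + 0.1944×10.93 + 0.1167×14.45 + 0.1247×35.42 + 0.0917×47.79 + 0.1069×63.13 + 0.0615×102.08 = 26.5725 per 100,000.

District 4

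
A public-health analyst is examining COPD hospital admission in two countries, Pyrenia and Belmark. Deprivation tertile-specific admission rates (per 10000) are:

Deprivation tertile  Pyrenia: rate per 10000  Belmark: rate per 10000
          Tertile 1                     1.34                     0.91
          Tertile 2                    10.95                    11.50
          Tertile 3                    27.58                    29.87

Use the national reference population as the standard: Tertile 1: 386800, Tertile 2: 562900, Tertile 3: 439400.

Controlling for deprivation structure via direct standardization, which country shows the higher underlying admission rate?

Belmark

Standard total = 1389100; weights = 0.2785, 0.4052, 0.3163.
Pyrenia: 0.2785×1.34 + 0.4052×10.95 + 0.3163×27.58 = 13.5345 per 10000.
Belmark: 0.2785×0.91 + 0.4052×11.50 + 0.3163×29.87 = 14.3620 per 10000.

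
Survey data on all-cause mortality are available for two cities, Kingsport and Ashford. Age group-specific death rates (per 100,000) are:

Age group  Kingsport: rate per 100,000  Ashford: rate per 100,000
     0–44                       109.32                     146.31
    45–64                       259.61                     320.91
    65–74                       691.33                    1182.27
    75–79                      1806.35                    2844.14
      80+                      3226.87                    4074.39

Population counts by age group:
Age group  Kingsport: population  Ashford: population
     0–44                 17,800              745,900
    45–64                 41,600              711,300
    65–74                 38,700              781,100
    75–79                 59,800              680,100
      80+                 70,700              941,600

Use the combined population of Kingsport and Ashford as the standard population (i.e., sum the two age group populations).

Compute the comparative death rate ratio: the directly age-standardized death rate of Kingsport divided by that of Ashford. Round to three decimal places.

Combined standard total = 4,088,600; weights = 0.1868, 0.1841, 0.2005, 0.1810, 0.2476.
Kingsport: 0.1868×109.32 + 0.1841×259.61 + 0.2005×691.33 + 0.1810×1806.35 + 0.2476×3226.87 = 1332.6760 per 100,000.
Ashford: 0.1868×146.31 + 0.1841×320.91 + 0.2005×1182.27 + 0.1810×2844.14 + 0.2476×4074.39 = 1846.9548 per 100,000.
Ratio = 1332.6760 ÷ 1846.9548 = 0.72155.

0.722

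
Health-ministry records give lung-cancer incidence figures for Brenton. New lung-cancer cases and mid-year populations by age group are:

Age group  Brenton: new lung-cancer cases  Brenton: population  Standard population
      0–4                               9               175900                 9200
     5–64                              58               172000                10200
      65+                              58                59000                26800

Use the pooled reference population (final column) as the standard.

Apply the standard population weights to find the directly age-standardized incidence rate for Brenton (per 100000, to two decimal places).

Age-specific rates per 100000 for Brenton: 5.12, 33.72, 98.31.
Standard total = 46200; weights = 0.1991, 0.2208, 0.5801.
Standardized rate: 0.1991×5.12 + 0.2208×33.72 + 0.5801×98.31 = 65.4892 per 100000.

65.49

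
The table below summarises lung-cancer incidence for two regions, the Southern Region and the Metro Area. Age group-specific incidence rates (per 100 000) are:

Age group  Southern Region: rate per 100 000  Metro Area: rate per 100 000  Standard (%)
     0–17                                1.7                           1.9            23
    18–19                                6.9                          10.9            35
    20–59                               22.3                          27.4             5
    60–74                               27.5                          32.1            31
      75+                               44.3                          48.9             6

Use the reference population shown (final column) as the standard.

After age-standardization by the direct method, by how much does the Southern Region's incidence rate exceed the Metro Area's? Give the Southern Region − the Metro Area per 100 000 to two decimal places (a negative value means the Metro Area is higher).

-3.40

Standard weights: 0.23, 0.35, 0.05, 0.31, 0.06.
The Southern Region: 0.2300×1.7 + 0.3500×6.9 + 0.0500×22.3 + 0.3100×27.5 + 0.0600×44.3 = 15.1040 per 100 000.
The Metro Area: 0.2300×1.9 + 0.3500×10.9 + 0.0500×27.4 + 0.3100×32.1 + 0.0600×48.9 = 18.5070 per 100 000.
Difference = 15.1040 − 18.5070 = -3.4030.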